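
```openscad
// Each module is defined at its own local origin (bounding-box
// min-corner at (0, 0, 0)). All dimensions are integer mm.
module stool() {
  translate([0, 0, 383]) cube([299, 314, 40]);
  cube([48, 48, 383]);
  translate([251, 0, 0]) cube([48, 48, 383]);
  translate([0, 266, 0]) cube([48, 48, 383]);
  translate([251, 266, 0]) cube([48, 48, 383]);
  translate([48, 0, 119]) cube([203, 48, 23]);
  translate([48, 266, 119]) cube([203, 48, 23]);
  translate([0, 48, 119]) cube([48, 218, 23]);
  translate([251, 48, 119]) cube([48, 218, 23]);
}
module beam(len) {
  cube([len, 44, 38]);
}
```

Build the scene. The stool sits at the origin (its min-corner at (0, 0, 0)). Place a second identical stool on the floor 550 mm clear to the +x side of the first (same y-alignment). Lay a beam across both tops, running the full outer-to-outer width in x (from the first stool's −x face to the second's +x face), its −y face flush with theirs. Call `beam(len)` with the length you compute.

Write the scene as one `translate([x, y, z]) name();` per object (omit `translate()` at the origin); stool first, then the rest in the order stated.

stool();
translate([849, 0, 0]) stool();
translate([0, 0, 423]) beam(1148);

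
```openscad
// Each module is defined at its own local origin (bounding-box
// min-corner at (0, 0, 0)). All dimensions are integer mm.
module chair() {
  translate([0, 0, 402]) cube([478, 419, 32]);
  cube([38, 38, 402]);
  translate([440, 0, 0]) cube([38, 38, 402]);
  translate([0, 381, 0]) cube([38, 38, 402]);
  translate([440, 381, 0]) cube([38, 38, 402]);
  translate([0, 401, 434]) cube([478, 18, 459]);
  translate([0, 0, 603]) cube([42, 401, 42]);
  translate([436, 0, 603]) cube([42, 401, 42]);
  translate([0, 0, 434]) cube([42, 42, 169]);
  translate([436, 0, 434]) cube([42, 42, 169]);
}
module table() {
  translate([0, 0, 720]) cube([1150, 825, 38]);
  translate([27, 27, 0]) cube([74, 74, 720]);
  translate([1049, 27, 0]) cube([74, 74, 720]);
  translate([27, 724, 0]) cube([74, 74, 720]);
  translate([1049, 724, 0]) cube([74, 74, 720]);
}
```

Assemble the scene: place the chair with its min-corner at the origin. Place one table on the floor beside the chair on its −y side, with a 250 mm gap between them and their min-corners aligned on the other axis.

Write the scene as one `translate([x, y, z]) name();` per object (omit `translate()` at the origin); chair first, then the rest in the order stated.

chair();
translate([0, -1075, 0]) table();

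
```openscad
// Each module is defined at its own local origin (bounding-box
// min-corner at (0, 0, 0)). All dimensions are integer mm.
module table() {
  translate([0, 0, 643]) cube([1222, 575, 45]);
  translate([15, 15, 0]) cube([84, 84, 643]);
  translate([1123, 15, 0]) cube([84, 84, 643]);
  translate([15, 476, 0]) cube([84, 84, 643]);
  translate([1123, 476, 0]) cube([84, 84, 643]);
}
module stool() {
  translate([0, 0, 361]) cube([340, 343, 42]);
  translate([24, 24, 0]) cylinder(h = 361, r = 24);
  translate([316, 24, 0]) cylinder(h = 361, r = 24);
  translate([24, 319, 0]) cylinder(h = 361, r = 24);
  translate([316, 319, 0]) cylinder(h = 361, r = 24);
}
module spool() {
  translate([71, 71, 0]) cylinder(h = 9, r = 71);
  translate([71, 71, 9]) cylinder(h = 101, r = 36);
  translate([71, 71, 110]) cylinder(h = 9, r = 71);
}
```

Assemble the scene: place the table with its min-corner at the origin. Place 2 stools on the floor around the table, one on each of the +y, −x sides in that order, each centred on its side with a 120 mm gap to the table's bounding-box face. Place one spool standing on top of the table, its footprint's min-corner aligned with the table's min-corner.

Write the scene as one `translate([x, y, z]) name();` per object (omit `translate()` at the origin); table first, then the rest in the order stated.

table();
translate([441, 695, 0]) stool();
translate([-460, 116, 0]) stool();
translate([0, 0, 688]) spool();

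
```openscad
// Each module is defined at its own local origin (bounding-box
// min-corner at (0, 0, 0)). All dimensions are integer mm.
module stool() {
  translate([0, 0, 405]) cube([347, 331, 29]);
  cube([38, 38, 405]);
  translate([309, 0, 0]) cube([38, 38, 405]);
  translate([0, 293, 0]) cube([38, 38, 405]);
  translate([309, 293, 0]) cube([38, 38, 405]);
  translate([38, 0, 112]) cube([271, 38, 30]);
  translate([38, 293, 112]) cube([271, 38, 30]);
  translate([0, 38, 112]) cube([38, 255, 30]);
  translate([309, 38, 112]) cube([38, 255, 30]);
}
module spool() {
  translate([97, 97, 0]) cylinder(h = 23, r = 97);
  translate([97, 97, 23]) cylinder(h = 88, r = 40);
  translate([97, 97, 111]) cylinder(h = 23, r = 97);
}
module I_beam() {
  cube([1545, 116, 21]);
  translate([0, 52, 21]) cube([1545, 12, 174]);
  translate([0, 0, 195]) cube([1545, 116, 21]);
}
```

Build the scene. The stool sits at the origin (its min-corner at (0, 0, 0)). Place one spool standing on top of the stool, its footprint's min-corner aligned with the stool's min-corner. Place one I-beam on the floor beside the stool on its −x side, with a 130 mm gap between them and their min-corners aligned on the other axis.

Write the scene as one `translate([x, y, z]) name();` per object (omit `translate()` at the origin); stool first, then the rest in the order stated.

stool();
translate([0, 0, 434]) spool();
translate([-1675, 0, 0]) I_beam();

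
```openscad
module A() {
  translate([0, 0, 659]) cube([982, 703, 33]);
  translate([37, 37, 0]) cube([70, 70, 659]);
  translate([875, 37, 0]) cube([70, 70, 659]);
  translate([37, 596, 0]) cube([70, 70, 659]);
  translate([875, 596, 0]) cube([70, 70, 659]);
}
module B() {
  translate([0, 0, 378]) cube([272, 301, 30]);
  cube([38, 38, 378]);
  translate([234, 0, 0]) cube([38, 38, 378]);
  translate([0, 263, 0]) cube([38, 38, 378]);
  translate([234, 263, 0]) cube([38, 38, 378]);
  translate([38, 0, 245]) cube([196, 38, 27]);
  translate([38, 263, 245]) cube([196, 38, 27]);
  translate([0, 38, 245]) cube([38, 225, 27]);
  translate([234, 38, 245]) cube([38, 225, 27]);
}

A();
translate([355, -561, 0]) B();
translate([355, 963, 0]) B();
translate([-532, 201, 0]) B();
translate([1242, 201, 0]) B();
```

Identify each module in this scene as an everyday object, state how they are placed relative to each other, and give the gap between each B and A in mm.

A is a table. B is a stool. Four stools sit around the table at the −y, +y, −x, +x sides. The gap between each stool and the table is 260 mm.

Each stool's nearest face is 260 mm from the table's bounding box.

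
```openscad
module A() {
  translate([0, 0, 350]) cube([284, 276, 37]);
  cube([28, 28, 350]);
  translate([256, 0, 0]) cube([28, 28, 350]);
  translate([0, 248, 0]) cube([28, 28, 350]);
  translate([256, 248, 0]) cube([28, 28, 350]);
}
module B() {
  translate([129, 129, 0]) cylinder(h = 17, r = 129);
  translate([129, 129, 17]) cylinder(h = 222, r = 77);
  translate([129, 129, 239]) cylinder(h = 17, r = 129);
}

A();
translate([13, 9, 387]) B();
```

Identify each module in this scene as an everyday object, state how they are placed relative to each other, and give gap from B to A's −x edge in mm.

The spool's min-x is at 13; the stool's min-x is 0; gap = 13 mm.

A is a stool. B is a spool. The spool is on top of the stool, centred. The gap from the spool to the stool's −x edge is 13 mm.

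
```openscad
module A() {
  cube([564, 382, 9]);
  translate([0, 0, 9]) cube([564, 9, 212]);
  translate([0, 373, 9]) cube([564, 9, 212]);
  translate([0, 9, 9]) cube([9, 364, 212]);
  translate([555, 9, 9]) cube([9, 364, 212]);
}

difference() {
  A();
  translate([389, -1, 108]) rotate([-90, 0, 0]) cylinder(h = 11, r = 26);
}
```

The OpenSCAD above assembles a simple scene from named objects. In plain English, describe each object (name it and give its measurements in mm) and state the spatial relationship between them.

A is an open-topped rectangular box: outside dimensions 564×382×221 mm, with a uniform wall and base thickness of 9 mm. The base is a full 564×382 slab on the floor; four walls sit on top of the base. The front and back walls (the −y and +y sides) span the full width; the two side walls fit between them.

The open box has a circular hole of radius 26 mm through its front wall, centred at (x = 389, z = 108).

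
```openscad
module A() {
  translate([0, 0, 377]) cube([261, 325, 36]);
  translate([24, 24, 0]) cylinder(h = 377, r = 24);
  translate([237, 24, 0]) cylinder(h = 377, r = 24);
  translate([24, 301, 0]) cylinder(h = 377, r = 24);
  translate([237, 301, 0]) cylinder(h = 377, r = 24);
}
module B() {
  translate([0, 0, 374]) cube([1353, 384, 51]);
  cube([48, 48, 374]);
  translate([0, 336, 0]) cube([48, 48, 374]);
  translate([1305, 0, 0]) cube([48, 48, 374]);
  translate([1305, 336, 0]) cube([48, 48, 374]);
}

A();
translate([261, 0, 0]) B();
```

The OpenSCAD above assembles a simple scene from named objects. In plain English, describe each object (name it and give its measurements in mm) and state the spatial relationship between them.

A is a four-legged stool. The seat is a 261×325×36 mm slab whose top surface is at z = 413 mm; four round legs, each 48 mm in diameter, run from the floor (z = 0) to the underside of the seat, each leg's axis is inset half a diameter from the nearest pair of seat edges (so the leg's bounding box is flush with the corner).

B is a long wooden bench with a 1353 mm (x) × 384 mm (y) seat, 51 mm thick, its top surface 425 mm above the floor. Four 48 mm square legs at the seat corners, flush with the edges, run from z = 0 to the seat underside.

The bench is against the stool's +x side, with their −y faces flush.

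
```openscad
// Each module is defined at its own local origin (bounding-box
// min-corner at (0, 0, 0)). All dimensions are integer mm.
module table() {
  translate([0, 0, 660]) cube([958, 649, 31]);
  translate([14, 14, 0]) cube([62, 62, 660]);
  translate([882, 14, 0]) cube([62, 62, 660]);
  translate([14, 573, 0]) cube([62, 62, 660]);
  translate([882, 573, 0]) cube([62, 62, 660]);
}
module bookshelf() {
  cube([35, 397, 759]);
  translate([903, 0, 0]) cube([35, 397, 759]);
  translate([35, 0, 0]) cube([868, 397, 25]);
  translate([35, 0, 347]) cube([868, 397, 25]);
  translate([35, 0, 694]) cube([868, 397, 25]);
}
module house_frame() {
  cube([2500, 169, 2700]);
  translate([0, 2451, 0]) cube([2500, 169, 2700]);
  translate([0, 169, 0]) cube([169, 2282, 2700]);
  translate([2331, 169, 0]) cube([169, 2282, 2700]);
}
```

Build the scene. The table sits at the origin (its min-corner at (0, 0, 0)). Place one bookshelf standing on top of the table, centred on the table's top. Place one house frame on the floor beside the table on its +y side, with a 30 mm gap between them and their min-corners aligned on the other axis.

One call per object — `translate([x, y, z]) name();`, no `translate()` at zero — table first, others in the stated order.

table();
translate([10, 126, 691]) bookshelf();
translate([0, 679, 0]) house_frame();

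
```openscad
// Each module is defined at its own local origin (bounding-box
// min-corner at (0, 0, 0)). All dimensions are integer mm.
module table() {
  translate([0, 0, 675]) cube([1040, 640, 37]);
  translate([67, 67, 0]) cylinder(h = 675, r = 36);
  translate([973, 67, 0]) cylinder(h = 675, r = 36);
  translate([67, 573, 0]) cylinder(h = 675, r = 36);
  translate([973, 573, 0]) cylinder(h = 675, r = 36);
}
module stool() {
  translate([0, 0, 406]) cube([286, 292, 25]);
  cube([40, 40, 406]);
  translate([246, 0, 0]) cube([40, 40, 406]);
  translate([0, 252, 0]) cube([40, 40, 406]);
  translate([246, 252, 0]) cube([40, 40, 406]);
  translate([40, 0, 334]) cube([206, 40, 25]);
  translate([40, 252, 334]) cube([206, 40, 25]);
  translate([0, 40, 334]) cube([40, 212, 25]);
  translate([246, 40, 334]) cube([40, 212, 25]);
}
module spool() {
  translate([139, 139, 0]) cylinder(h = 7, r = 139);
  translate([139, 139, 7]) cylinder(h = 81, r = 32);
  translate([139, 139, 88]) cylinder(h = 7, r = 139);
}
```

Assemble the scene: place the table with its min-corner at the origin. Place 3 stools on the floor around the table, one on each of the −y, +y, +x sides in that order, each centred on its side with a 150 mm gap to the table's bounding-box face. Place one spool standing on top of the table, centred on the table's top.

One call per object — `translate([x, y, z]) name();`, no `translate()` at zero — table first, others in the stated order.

table();
translate([377, -442, 0]) stool();
translate([377, 790, 0]) stool();
translate([1190, 174, 0]) stool();
translate([381, 181, 712]) spool();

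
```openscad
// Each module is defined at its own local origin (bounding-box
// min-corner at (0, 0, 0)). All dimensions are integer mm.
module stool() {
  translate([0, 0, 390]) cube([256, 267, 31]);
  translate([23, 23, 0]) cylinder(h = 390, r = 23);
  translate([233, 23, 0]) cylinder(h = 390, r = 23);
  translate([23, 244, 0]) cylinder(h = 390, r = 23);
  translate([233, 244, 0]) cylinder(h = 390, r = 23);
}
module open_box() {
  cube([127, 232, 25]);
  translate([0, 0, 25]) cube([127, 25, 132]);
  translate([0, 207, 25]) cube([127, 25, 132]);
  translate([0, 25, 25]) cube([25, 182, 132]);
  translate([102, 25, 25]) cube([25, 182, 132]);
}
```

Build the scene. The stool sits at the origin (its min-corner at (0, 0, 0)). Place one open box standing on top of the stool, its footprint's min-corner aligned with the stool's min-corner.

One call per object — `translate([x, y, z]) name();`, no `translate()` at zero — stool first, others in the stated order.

stool();
translate([0, 0, 421]) open_box();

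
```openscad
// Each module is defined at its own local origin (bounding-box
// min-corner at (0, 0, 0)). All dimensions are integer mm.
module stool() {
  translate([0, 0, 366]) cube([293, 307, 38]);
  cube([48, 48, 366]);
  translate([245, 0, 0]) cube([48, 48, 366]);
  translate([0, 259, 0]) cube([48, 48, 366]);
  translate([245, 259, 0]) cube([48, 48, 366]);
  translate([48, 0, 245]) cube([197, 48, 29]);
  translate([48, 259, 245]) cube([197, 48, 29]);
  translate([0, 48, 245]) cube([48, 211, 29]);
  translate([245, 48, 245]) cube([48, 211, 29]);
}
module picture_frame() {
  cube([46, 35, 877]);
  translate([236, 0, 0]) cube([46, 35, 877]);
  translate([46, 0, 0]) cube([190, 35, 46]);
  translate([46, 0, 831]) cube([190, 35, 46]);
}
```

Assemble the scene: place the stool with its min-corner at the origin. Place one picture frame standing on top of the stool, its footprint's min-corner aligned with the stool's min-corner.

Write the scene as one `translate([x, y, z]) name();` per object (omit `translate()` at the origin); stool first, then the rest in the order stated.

stool();
translate([0, 0, 404]) picture_frame();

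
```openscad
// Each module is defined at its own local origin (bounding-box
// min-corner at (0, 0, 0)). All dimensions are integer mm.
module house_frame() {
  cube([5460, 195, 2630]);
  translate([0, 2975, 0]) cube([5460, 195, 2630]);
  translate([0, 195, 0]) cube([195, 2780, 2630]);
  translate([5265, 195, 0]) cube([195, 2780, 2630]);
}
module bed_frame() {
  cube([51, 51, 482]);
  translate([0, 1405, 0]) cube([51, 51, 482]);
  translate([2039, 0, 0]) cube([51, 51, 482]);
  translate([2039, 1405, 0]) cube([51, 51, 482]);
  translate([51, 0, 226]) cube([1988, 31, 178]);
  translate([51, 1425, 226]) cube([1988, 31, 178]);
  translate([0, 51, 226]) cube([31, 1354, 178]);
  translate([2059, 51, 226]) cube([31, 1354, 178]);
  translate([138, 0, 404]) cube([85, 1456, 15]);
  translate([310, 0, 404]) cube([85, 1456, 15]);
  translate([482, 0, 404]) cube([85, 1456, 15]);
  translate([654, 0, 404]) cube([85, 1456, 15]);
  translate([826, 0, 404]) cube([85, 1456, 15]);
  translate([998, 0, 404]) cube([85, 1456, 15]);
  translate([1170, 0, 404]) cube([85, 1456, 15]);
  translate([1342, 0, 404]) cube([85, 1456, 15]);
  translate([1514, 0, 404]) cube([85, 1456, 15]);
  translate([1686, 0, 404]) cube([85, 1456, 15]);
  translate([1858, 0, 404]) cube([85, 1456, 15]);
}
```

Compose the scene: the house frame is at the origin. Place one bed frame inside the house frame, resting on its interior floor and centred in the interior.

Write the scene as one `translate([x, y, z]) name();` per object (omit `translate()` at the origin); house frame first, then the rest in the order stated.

house_frame();
translate([1685, 857, 0]) bed_frame();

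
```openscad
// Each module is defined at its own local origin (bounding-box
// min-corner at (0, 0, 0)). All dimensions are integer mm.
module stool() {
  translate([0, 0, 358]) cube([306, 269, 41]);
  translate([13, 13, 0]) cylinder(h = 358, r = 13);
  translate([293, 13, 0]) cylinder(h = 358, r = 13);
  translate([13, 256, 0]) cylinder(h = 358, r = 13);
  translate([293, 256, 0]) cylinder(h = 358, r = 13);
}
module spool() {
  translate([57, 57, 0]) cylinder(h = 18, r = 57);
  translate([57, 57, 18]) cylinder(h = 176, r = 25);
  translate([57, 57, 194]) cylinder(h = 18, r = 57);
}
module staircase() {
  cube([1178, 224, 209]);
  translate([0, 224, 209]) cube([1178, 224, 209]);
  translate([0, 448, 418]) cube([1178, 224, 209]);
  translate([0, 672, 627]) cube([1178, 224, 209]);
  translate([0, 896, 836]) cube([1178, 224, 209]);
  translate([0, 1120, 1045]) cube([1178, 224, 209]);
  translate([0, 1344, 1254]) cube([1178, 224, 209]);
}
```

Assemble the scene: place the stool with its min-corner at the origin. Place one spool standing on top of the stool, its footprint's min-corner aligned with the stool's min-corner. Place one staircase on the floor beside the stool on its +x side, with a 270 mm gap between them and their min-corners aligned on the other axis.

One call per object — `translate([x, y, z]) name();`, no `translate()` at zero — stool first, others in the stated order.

stool();
translate([0, 0, 399]) spool();
translate([576, 0, 0]) staircase();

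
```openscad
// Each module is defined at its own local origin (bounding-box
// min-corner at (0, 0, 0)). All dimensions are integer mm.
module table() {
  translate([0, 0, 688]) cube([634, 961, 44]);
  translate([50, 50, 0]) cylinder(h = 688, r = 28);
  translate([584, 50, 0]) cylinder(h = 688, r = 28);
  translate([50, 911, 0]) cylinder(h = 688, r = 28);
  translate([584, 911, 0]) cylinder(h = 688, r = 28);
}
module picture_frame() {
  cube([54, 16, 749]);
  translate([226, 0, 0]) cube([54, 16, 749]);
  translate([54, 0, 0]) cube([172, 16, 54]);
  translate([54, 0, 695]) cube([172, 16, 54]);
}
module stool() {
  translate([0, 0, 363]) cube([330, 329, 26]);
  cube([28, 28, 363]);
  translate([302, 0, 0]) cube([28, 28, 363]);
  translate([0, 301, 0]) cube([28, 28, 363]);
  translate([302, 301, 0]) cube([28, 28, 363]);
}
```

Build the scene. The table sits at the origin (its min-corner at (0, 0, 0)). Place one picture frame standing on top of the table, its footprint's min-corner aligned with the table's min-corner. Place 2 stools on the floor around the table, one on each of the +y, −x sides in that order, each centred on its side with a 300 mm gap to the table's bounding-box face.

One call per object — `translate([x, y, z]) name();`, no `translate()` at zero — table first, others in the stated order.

table();
translate([0, 0, 732]) picture_frame();
translate([152, 1261, 0]) stool();
translate([-630, 316, 0]) stool();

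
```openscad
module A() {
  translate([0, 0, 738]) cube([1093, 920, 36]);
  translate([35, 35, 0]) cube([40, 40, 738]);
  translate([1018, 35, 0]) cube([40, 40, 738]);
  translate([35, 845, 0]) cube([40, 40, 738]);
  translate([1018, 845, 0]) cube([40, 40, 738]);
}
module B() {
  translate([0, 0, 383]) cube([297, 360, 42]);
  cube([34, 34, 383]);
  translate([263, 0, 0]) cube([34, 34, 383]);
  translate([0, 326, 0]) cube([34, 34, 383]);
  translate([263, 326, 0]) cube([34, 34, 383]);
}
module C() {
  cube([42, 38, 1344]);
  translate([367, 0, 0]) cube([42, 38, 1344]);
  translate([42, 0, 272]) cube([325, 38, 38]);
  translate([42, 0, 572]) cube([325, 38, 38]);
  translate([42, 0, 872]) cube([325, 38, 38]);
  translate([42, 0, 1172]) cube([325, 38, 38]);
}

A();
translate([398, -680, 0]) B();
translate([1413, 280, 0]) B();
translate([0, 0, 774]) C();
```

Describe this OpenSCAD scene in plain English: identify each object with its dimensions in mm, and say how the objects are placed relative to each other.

A is a rectangular dining table. The top is 1093×920×36 mm with its upper surface at z = 774 mm. It stands on four 40×40 mm square legs, each inset 35 mm from the nearest pair of top edges, running from the floor to the underside of the top.

B is a four-legged stool. The seat is a 297×360×42 mm slab whose top surface is at z = 425 mm; four square legs, each 34×34 mm in cross-section, run from the floor (z = 0) to the underside of the seat, each flush with a corner of the seat.

C is a straight ladder. Two 42×38 mm vertical rails, 1344 mm tall, stand 409 mm apart (outside-to-outside) with their front faces coplanar on the −y side. 4 rungs, each 38 mm deep and 38 mm tall, span between the inner faces of the rails, front faces flush with the rails. The lowest rung's underside is at z = 272 mm and rungs are spaced 300 mm apart (underside to underside).

Two stools sit around the table at the −y, +x sides. The ladder is on top of the table.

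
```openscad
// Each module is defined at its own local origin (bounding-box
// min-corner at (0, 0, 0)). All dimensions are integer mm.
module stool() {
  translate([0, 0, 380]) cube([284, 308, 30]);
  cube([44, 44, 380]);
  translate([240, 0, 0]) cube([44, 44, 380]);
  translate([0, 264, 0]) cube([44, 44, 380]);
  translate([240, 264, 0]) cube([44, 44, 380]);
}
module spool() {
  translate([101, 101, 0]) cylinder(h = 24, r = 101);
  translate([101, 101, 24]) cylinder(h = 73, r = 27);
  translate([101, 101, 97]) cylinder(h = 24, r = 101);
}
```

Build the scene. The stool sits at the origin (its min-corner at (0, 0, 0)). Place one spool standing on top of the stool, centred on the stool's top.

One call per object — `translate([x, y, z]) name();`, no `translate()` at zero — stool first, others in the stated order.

stool();
translate([41, 53, 410]) spool();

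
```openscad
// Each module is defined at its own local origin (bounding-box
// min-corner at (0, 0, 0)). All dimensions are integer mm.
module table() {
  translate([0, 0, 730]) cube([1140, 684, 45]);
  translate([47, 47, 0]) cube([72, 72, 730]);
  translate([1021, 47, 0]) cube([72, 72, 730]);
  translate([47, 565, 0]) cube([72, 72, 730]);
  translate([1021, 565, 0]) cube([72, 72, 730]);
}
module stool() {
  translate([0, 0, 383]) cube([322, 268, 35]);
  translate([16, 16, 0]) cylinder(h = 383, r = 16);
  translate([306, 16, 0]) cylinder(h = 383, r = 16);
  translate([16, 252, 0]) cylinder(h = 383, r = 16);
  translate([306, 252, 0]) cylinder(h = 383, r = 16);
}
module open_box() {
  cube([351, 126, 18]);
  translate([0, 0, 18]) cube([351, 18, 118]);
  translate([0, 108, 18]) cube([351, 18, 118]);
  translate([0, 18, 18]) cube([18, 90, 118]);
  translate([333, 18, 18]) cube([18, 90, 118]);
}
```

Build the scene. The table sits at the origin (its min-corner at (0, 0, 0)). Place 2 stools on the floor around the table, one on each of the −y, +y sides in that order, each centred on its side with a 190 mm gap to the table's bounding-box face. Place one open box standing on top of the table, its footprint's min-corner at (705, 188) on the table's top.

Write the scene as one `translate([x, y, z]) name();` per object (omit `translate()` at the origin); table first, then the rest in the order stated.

table();
translate([409, -458, 0]) stool();
translate([409, 874, 0]) stool();
translate([705, 188, 775]) open_box();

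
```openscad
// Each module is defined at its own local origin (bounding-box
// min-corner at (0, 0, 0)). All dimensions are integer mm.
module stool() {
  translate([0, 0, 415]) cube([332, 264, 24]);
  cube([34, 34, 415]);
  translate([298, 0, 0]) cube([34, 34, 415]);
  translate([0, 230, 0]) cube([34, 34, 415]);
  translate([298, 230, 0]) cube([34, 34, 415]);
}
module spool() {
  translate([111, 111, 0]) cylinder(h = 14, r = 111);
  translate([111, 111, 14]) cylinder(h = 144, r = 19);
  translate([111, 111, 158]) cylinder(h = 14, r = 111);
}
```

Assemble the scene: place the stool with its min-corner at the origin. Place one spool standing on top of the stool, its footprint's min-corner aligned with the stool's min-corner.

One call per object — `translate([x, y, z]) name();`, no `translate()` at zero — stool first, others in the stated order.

stool();
translate([0, 0, 439]) spool();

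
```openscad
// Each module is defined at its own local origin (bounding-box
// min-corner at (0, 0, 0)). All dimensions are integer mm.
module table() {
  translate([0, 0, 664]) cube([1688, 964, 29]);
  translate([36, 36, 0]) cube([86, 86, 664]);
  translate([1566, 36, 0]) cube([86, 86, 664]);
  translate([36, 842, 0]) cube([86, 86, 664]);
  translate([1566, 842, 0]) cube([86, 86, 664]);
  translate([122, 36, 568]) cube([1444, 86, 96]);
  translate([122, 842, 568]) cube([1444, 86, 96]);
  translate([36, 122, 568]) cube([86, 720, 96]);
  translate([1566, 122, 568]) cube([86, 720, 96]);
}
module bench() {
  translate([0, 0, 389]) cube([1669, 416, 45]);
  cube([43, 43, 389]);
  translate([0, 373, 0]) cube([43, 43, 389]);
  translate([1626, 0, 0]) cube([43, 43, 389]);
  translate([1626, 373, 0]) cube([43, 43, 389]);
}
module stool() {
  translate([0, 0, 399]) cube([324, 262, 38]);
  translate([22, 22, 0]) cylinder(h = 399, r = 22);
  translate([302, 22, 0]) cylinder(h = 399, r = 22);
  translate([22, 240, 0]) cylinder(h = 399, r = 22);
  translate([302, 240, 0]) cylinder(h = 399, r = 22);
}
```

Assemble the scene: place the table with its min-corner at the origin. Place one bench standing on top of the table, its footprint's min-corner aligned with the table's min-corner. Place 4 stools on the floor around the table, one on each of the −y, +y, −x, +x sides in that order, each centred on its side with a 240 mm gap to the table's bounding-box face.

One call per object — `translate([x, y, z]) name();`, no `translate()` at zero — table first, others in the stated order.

table();
translate([0, 0, 693]) bench();
translate([682, -502, 0]) stool();
translate([682, 1204, 0]) stool();
translate([-564, 351, 0]) stool();
translate([1928, 351, 0]) stool();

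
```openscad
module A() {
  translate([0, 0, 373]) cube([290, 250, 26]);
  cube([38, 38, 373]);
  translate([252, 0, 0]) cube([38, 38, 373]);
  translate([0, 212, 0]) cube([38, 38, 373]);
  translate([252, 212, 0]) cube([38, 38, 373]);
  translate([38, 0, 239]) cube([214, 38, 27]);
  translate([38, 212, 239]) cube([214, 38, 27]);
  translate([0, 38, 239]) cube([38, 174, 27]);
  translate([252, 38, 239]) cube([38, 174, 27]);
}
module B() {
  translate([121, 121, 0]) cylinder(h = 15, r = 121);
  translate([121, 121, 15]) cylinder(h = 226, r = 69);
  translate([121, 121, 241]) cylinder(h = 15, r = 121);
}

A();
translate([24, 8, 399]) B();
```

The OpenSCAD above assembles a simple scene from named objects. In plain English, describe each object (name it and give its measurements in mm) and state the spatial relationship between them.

A is a four-legged stool. The seat is 290×250 mm, 26 mm thick, top at z = 399 mm. It stands on four square legs, each 38×38 mm in cross-section, from z = 0 to the seat underside, each flush with a corner of the seat. Four stretchers, 38 mm wide and 27 mm tall, connect adjacent legs with their undersides at z = 239 mm, each running between the inner faces of the legs it joins and aligned with the legs' outer faces on the other axis.

B is a spool: two coaxial disc flanges of radius 121 mm and thickness 15 mm, joined by a core cylinder of radius 69 mm and height 226 mm. The lower flange rests on z = 0 and the three cylinders share a vertical axis.

The spool is on top of the stool.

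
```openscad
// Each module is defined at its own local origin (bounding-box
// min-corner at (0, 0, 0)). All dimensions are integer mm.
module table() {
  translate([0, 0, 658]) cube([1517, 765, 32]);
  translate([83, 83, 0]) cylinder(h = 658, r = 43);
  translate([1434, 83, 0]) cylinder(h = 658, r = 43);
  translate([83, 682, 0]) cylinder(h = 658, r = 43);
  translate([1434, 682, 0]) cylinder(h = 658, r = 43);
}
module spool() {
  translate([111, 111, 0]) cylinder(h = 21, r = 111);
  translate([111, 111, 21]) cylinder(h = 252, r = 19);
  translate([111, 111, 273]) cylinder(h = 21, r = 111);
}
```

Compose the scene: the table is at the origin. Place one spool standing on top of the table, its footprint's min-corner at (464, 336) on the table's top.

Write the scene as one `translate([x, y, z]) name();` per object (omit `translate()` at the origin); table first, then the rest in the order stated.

table();
translate([464, 336, 690]) spool();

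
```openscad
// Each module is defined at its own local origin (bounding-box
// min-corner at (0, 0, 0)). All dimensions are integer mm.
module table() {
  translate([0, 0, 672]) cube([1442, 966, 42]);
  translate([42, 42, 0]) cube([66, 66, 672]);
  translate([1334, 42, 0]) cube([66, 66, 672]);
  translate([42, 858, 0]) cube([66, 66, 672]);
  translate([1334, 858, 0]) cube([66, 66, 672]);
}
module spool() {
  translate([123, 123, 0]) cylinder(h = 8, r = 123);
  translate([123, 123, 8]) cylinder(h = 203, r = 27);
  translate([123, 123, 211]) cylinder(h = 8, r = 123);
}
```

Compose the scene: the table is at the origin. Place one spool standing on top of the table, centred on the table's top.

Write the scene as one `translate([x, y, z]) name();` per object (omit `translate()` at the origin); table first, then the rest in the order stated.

table();
translate([598, 360, 714]) spool();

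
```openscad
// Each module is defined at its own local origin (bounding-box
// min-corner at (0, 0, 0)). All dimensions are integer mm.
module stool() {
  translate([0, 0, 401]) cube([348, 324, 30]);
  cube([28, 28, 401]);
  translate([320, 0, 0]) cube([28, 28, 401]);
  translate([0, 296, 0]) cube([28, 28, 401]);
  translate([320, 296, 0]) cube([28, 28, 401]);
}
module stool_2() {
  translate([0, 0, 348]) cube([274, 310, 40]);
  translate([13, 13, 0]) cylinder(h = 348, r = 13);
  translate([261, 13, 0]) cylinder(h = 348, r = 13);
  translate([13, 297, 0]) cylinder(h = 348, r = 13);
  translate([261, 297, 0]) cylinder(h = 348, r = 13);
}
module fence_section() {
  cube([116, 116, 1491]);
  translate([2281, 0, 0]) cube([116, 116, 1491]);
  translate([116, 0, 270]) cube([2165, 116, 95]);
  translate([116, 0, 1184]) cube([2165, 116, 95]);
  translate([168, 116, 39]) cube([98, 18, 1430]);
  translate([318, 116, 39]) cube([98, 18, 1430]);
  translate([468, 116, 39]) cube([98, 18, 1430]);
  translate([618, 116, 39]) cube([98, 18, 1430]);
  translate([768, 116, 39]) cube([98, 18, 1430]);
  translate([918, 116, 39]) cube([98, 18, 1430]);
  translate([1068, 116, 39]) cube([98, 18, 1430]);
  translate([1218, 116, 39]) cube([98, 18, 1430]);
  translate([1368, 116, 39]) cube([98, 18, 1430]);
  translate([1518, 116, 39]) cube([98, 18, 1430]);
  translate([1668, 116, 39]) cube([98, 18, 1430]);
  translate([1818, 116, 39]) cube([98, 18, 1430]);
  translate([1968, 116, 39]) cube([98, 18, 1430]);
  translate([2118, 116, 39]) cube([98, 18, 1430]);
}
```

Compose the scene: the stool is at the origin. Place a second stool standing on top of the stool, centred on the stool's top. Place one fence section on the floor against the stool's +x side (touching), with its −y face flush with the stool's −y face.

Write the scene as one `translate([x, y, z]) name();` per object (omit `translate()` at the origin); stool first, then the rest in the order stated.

stool();
translate([37, 7, 431]) stool_2();
translate([348, 0, 0]) fence_section();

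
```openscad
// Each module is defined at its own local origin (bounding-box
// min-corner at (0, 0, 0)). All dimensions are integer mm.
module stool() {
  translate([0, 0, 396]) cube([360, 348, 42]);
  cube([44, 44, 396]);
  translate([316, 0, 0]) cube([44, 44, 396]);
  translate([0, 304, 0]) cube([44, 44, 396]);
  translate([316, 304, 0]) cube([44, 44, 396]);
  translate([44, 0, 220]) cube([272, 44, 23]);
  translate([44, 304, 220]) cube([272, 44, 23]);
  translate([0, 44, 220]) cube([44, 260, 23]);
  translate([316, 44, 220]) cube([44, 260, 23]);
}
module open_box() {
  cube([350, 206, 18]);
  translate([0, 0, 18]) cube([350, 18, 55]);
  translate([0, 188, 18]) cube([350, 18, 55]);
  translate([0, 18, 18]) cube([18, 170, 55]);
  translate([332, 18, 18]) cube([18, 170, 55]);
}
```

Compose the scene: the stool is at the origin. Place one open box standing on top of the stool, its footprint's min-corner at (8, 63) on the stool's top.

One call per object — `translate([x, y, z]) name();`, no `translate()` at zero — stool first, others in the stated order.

stool();
translate([8, 63, 438]) open_box();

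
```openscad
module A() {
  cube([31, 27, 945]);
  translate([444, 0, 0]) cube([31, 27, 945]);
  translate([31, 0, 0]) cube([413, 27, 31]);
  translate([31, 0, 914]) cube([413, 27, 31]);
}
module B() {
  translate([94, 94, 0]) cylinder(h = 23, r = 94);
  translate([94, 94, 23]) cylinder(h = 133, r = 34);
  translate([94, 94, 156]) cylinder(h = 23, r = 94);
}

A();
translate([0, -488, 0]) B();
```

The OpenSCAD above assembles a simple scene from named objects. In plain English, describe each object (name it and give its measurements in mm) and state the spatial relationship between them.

A is a picture frame with a 413×883 mm rectangular opening (x by z) and a uniform 31 mm border on every side. Frame depth is 27 mm along y. It is built from two vertical stiles running the full outside height and two horizontal rails spanning the gap between the stiles.

B is a spool: two coaxial disc flanges of radius 94 mm and thickness 23 mm, joined by a core cylinder of radius 34 mm and height 133 mm. The lower flange rests on z = 0 and the three cylinders share a vertical axis.

The spool is on the floor beside the picture frame on its −y side.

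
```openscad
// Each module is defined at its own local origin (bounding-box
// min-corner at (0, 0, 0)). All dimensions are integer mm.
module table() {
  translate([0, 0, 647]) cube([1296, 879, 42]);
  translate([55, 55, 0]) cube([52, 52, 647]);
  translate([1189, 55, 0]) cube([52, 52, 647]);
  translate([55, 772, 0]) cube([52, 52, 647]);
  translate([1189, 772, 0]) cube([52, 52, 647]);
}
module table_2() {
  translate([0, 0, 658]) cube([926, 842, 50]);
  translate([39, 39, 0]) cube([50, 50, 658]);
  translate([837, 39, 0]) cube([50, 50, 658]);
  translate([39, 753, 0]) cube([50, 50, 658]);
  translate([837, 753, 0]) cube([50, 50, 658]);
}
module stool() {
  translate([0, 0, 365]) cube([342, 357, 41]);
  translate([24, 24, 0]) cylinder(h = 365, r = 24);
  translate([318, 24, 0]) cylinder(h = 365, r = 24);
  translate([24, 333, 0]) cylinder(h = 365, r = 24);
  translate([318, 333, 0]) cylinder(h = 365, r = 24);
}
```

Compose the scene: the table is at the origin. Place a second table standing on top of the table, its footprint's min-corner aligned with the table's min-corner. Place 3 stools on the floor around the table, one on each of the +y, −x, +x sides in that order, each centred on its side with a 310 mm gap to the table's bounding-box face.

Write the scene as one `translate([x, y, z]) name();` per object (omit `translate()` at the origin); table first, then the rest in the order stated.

table();
translate([0, 0, 689]) table_2();
translate([477, 1189, 0]) stool();
translate([-652, 261, 0]) stool();
translate([1606, 261, 0]) stool();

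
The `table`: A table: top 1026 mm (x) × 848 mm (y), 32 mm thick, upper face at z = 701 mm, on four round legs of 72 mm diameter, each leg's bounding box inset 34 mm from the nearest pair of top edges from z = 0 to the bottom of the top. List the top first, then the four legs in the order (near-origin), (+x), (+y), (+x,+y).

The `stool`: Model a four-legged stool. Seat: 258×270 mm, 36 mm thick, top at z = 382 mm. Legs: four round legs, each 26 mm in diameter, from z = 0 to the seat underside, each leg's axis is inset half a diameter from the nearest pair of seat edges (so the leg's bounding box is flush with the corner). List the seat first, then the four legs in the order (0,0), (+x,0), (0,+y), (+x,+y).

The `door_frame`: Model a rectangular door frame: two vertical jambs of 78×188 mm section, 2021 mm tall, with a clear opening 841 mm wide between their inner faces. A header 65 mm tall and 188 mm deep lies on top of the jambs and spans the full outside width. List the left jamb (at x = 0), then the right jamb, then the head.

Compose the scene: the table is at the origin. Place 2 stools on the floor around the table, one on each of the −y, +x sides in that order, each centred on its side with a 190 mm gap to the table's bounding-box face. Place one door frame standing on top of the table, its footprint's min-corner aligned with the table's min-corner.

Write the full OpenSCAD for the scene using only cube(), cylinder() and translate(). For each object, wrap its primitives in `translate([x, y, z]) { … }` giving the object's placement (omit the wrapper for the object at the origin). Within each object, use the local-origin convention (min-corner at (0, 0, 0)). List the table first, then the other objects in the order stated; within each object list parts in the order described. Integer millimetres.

translate([0, 0, 669]) cube([1026, 848, 32]);
translate([70, 70, 0]) cylinder(h = 669, r = 36);
translate([956, 70, 0]) cylinder(h = 669, r = 36);
translate([70, 778, 0]) cylinder(h = 669, r = 36);
translate([956, 778, 0]) cylinder(h = 669, r = 36);
translate([384, -460, 0]) {
  translate([0, 0, 346]) cube([258, 270, 36]);
  translate([13, 13, 0]) cylinder(h = 346, r = 13);
  translate([245, 13, 0]) cylinder(h = 346, r = 13);
  translate([13, 257, 0]) cylinder(h = 346, r = 13);
  translate([245, 257, 0]) cylinder(h = 346, r = 13);
}
translate([1216, 289, 0]) {
  translate([0, 0, 346]) cube([258, 270, 36]);
  translate([13, 13, 0]) cylinder(h = 346, r = 13);
  translate([245, 13, 0]) cylinder(h = 346, r = 13);
  translate([13, 257, 0]) cylinder(h = 346, r = 13);
  translate([245, 257, 0]) cylinder(h = 346, r = 13);
}
translate([0, 0, 701]) {
  cube([78, 188, 2021]);
  translate([919, 0, 0]) cube([78, 188, 2021]);
  translate([0, 0, 2021]) cube([997, 188, 65]);
}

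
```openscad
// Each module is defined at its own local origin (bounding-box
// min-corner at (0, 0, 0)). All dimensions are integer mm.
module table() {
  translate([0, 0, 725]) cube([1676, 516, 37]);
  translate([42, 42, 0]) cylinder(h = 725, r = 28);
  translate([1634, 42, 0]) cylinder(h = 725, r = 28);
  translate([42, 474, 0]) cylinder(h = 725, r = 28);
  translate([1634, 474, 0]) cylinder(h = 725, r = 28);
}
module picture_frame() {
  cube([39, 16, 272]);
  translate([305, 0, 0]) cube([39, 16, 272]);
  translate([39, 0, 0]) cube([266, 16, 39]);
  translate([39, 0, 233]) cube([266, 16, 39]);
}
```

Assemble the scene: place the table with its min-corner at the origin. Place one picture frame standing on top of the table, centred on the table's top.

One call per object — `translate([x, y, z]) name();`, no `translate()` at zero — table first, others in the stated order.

table();
translate([666, 250, 762]) picture_frame();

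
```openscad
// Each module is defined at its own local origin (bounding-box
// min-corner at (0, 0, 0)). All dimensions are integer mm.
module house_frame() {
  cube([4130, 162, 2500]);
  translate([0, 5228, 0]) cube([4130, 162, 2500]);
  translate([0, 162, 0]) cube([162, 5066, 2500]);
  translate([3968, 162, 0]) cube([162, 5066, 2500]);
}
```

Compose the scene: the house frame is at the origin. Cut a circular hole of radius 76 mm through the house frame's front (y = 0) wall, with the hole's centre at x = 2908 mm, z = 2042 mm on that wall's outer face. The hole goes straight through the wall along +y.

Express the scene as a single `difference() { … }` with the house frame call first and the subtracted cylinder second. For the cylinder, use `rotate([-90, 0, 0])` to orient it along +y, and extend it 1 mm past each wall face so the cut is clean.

difference() {
  house_frame();
  translate([2908, -1, 2042]) rotate([-90, 0, 0]) cylinder(h = 164, r = 76);
}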